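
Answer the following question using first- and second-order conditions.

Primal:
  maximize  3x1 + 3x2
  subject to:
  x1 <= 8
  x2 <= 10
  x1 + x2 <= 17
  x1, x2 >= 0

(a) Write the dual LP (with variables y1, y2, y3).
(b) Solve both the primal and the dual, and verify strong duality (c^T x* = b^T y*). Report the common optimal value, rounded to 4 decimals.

The standard primal-dual pair for 'max c^T x s.t. A x <= b, x >= 0' is:
  Dual:  min b^T y  s.t.  A^T y >= c,  y >= 0.

So the dual LP is:
  minimize  8y1 + 10y2 + 17y3
  subject to:
    y1 + y3 >= 3
    y2 + y3 >= 3
    y1, y2, y3 >= 0

Solving the primal: x* = (7, 10).
  primal value c^T x* = 51.
Solving the dual: y* = (0, 0, 3).
  dual value b^T y* = 51.
Strong duality: c^T x* = b^T y*. Confirmed.

51


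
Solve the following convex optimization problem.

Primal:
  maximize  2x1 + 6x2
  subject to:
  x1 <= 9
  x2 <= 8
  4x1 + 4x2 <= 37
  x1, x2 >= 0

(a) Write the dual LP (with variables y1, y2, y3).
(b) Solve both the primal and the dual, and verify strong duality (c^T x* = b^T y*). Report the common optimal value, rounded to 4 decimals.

The standard primal-dual pair for 'max c^T x s.t. A x <= b, x >= 0' is:
  Dual:  min b^T y  s.t.  A^T y >= c,  y >= 0.

So the dual LP is:
  minimize  9y1 + 8y2 + 37y3
  subject to:
    y1 + 4y3 >= 2
    y2 + 4y3 >= 6
    y1, y2, y3 >= 0

Solving the primal: x* = (1.25, 8).
  primal value c^T x* = 50.5.
Solving the dual: y* = (0, 4, 0.5).
  dual value b^T y* = 50.5.
Strong duality: c^T x* = b^T y*. Confirmed.

50.5


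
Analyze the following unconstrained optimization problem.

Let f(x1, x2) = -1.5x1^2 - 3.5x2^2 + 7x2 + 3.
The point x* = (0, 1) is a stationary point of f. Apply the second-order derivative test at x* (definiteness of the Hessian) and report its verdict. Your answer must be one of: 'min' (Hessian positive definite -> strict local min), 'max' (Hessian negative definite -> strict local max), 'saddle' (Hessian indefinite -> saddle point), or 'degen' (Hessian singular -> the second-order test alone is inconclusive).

Compute the Hessian H = grad^2 f:
  H = [[-3, 0], [0, -7]]
Verify stationarity: grad f(x*) = H x* + g = (0, 0).
Eigenvalues of H: -7, -3.
Both eigenvalues < 0, so H is negative definite -> x* is a strict local max.

max


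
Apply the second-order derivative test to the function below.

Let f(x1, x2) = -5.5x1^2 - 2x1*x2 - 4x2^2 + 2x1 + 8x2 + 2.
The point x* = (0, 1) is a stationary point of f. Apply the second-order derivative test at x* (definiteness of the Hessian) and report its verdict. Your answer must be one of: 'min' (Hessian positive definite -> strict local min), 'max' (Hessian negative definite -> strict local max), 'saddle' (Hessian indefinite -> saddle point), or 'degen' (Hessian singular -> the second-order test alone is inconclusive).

Compute the Hessian H = grad^2 f:
  H = [[-11, -2], [-2, -8]]
Verify stationarity: grad f(x*) = H x* + g = (0, 0).
Eigenvalues of H: -12, -7.
Both eigenvalues < 0, so H is negative definite -> x* is a strict local max.

max


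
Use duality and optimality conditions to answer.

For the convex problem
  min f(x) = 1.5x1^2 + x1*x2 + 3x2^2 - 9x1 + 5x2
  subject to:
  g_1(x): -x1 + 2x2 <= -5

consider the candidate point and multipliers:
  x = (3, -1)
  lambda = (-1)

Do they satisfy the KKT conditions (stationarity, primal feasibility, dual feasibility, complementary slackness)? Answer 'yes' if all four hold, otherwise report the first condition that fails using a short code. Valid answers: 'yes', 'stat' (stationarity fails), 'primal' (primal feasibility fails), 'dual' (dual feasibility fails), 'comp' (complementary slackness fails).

Gradient of f: grad f(x) = Q x + c = (-1, 2)
Constraint values g_i(x) = a_i^T x - b_i:
  g_1((3, -1)) = 0
Stationarity residual: grad f(x) + sum_i lambda_i a_i = (0, 0)
  -> stationarity OK
Primal feasibility (all g_i <= 0): OK
Dual feasibility (all lambda_i >= 0): FAILS
Complementary slackness (lambda_i * g_i(x) = 0 for all i): OK

Verdict: the first failing condition is dual_feasibility -> dual.

dual


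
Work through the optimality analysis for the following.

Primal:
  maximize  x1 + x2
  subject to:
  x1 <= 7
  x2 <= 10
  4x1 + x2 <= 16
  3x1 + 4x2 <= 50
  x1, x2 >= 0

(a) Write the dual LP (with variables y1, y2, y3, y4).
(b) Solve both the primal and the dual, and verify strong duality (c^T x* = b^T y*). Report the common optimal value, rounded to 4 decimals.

The standard primal-dual pair for 'max c^T x s.t. A x <= b, x >= 0' is:
  Dual:  min b^T y  s.t.  A^T y >= c,  y >= 0.

So the dual LP is:
  minimize  7y1 + 10y2 + 16y3 + 50y4
  subject to:
    y1 + 4y3 + 3y4 >= 1
    y2 + y3 + 4y4 >= 1
    y1, y2, y3, y4 >= 0

Solving the primal: x* = (1.5, 10).
  primal value c^T x* = 11.5.
Solving the dual: y* = (0, 0.75, 0.25, 0).
  dual value b^T y* = 11.5.
Strong duality: c^T x* = b^T y*. Confirmed.

11.5


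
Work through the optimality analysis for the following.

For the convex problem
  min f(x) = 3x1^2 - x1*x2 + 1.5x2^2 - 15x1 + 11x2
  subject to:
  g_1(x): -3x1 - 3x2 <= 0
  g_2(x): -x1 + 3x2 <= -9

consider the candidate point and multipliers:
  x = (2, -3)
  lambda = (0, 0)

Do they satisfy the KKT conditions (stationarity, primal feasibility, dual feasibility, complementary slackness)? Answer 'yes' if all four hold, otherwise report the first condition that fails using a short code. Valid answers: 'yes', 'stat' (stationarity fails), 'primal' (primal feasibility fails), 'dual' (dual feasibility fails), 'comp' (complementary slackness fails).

Gradient of f: grad f(x) = Q x + c = (0, 0)
Constraint values g_i(x) = a_i^T x - b_i:
  g_1((2, -3)) = 3
  g_2((2, -3)) = -2
Stationarity residual: grad f(x) + sum_i lambda_i a_i = (0, 0)
  -> stationarity OK
Primal feasibility (all g_i <= 0): FAILS
Dual feasibility (all lambda_i >= 0): OK
Complementary slackness (lambda_i * g_i(x) = 0 for all i): OK

Verdict: the first failing condition is primal_feasibility -> primal.

primal


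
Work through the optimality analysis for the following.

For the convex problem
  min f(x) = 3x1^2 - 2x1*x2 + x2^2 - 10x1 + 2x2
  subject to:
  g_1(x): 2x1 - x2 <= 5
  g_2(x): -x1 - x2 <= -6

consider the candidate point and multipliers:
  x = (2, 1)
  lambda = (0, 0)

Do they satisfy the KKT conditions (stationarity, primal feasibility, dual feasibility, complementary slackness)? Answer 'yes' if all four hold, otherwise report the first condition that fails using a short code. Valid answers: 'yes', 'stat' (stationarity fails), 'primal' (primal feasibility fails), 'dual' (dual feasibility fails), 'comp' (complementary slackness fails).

Gradient of f: grad f(x) = Q x + c = (0, 0)
Constraint values g_i(x) = a_i^T x - b_i:
  g_1((2, 1)) = -2
  g_2((2, 1)) = 3
Stationarity residual: grad f(x) + sum_i lambda_i a_i = (0, 0)
  -> stationarity OK
Primal feasibility (all g_i <= 0): FAILS
Dual feasibility (all lambda_i >= 0): OK
Complementary slackness (lambda_i * g_i(x) = 0 for all i): OK

Verdict: the first failing condition is primal_feasibility -> primal.

primal


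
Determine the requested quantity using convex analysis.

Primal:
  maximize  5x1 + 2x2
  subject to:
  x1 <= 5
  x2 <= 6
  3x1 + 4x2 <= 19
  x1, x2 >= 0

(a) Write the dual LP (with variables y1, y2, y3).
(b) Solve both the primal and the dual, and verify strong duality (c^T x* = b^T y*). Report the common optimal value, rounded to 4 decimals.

The standard primal-dual pair for 'max c^T x s.t. A x <= b, x >= 0' is:
  Dual:  min b^T y  s.t.  A^T y >= c,  y >= 0.

So the dual LP is:
  minimize  5y1 + 6y2 + 19y3
  subject to:
    y1 + 3y3 >= 5
    y2 + 4y3 >= 2
    y1, y2, y3 >= 0

Solving the primal: x* = (5, 1).
  primal value c^T x* = 27.
Solving the dual: y* = (3.5, 0, 0.5).
  dual value b^T y* = 27.
Strong duality: c^T x* = b^T y*. Confirmed.

27


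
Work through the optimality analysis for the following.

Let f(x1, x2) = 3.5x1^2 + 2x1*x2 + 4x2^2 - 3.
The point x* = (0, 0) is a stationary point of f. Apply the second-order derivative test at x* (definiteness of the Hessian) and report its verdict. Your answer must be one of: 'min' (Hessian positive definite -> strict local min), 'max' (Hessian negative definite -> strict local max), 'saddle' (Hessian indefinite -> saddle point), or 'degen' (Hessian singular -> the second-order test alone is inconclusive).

Compute the Hessian H = grad^2 f:
  H = [[7, 2], [2, 8]]
Verify stationarity: grad f(x*) = H x* + g = (0, 0).
Eigenvalues of H: 5.4384, 9.5616.
Both eigenvalues > 0, so H is positive definite -> x* is a strict local min.

min


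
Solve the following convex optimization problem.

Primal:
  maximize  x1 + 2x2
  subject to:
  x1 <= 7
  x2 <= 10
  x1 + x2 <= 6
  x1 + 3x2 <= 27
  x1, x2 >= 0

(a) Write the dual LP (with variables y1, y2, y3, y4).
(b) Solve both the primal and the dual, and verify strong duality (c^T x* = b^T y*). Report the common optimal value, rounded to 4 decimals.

The standard primal-dual pair for 'max c^T x s.t. A x <= b, x >= 0' is:
  Dual:  min b^T y  s.t.  A^T y >= c,  y >= 0.

So the dual LP is:
  minimize  7y1 + 10y2 + 6y3 + 27y4
  subject to:
    y1 + y3 + y4 >= 1
    y2 + y3 + 3y4 >= 2
    y1, y2, y3, y4 >= 0

Solving the primal: x* = (0, 6).
  primal value c^T x* = 12.
Solving the dual: y* = (0, 0, 2, 0).
  dual value b^T y* = 12.
Strong duality: c^T x* = b^T y*. Confirmed.

12


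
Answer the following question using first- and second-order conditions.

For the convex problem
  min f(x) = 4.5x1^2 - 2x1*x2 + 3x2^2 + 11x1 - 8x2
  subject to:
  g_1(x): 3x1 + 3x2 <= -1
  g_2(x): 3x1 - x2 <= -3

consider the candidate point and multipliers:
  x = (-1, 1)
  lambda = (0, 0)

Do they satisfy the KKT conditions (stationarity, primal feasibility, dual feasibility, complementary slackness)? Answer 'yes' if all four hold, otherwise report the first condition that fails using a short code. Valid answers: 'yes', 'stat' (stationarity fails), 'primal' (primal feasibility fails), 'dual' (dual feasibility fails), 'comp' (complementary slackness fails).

Gradient of f: grad f(x) = Q x + c = (0, 0)
Constraint values g_i(x) = a_i^T x - b_i:
  g_1((-1, 1)) = 1
  g_2((-1, 1)) = -1
Stationarity residual: grad f(x) + sum_i lambda_i a_i = (0, 0)
  -> stationarity OK
Primal feasibility (all g_i <= 0): FAILS
Dual feasibility (all lambda_i >= 0): OK
Complementary slackness (lambda_i * g_i(x) = 0 for all i): OK

Verdict: the first failing condition is primal_feasibility -> primal.

primal


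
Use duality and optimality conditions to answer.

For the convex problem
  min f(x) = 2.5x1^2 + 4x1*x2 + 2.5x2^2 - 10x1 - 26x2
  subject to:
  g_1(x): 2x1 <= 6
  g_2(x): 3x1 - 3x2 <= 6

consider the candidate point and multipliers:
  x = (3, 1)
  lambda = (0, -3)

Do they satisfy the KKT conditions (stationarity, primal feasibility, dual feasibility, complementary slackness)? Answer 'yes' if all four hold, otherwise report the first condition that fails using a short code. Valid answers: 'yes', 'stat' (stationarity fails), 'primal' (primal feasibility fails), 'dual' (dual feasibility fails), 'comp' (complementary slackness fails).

Gradient of f: grad f(x) = Q x + c = (9, -9)
Constraint values g_i(x) = a_i^T x - b_i:
  g_1((3, 1)) = 0
  g_2((3, 1)) = 0
Stationarity residual: grad f(x) + sum_i lambda_i a_i = (0, 0)
  -> stationarity OK
Primal feasibility (all g_i <= 0): OK
Dual feasibility (all lambda_i >= 0): FAILS
Complementary slackness (lambda_i * g_i(x) = 0 for all i): OK

Verdict: the first failing condition is dual_feasibility -> dual.

dual


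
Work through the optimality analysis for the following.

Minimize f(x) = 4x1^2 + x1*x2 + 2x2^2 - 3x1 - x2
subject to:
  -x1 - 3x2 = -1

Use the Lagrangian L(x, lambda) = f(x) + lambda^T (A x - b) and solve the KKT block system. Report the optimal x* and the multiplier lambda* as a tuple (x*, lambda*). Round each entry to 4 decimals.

Form the Lagrangian:
  L(x, lambda) = (1/2) x^T Q x + c^T x + lambda^T (A x - b)
Stationarity (grad_x L = 0): Q x + c + A^T lambda = 0.
Primal feasibility: A x = b.

This gives the KKT block system:
  [ Q   A^T ] [ x     ]   [-c ]
  [ A    0  ] [ lambda ] = [ b ]

Solving the linear system:
  x*      = (0.3571, 0.2143)
  lambda* = (0.0714)
  f(x*)   = -0.6071

x* = (0.3571, 0.2143), lambda* = (0.0714)


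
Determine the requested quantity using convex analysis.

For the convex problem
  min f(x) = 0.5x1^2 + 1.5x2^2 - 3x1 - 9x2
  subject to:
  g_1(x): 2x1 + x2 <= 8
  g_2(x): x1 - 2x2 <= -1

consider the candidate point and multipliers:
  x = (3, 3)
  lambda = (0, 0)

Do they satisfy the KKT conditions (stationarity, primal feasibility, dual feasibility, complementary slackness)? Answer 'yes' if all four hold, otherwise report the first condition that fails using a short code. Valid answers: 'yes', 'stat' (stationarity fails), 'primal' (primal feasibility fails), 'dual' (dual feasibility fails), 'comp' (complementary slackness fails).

Gradient of f: grad f(x) = Q x + c = (0, 0)
Constraint values g_i(x) = a_i^T x - b_i:
  g_1((3, 3)) = 1
  g_2((3, 3)) = -2
Stationarity residual: grad f(x) + sum_i lambda_i a_i = (0, 0)
  -> stationarity OK
Primal feasibility (all g_i <= 0): FAILS
Dual feasibility (all lambda_i >= 0): OK
Complementary slackness (lambda_i * g_i(x) = 0 for all i): OK

Verdict: the first failing condition is primal_feasibility -> primal.

primal


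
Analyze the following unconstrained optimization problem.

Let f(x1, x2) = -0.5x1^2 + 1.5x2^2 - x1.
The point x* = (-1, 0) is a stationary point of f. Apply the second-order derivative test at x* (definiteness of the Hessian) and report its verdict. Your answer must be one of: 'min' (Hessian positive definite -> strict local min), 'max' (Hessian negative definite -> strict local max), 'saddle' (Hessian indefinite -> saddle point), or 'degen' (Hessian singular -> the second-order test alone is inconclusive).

Compute the Hessian H = grad^2 f:
  H = [[-1, 0], [0, 3]]
Verify stationarity: grad f(x*) = H x* + g = (0, 0).
Eigenvalues of H: -1, 3.
Eigenvalues have mixed signs, so H is indefinite -> x* is a saddle point.

saddle


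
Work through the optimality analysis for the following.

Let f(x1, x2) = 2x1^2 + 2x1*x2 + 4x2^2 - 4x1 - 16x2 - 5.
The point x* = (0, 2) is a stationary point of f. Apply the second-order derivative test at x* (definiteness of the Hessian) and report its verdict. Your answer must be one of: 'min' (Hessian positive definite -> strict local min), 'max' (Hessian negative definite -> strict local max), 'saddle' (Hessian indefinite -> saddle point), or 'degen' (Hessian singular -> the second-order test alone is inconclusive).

Compute the Hessian H = grad^2 f:
  H = [[4, 2], [2, 8]]
Verify stationarity: grad f(x*) = H x* + g = (0, 0).
Eigenvalues of H: 3.1716, 8.8284.
Both eigenvalues > 0, so H is positive definite -> x* is a strict local min.

min


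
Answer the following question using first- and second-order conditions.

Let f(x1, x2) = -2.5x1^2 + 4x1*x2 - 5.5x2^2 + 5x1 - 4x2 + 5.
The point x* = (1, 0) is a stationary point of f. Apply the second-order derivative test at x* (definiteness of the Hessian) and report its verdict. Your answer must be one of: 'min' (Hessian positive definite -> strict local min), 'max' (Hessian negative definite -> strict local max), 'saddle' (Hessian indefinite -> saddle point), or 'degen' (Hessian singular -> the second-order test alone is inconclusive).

Compute the Hessian H = grad^2 f:
  H = [[-5, 4], [4, -11]]
Verify stationarity: grad f(x*) = H x* + g = (0, 0).
Eigenvalues of H: -13, -3.
Both eigenvalues < 0, so H is negative definite -> x* is a strict local max.

max


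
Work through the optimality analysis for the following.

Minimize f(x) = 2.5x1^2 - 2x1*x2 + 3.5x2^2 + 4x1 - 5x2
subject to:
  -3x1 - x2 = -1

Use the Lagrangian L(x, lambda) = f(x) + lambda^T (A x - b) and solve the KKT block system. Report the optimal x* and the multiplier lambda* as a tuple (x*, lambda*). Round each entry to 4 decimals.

Form the Lagrangian:
  L(x, lambda) = (1/2) x^T Q x + c^T x + lambda^T (A x - b)
Stationarity (grad_x L = 0): Q x + c + A^T lambda = 0.
Primal feasibility: A x = b.

This gives the KKT block system:
  [ Q   A^T ] [ x     ]   [-c ]
  [ A    0  ] [ lambda ] = [ b ]

Solving the linear system:
  x*      = (0.05, 0.85)
  lambda* = (0.85)
  f(x*)   = -1.6

x* = (0.05, 0.85), lambda* = (0.85)


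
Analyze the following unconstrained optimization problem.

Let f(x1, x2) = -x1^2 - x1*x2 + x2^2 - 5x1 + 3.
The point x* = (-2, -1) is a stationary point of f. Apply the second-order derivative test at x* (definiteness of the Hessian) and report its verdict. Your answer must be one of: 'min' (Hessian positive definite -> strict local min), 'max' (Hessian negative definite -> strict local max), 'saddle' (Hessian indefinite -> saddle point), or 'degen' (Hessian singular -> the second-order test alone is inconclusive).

Compute the Hessian H = grad^2 f:
  H = [[-2, -1], [-1, 2]]
Verify stationarity: grad f(x*) = H x* + g = (0, 0).
Eigenvalues of H: -2.2361, 2.2361.
Eigenvalues have mixed signs, so H is indefinite -> x* is a saddle point.

saddle


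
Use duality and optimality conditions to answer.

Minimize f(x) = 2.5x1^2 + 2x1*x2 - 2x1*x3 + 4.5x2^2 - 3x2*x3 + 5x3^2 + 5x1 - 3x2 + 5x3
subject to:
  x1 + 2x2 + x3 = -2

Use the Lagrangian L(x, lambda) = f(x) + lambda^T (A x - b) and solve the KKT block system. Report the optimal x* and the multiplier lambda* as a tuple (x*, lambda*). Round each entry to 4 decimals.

Form the Lagrangian:
  L(x, lambda) = (1/2) x^T Q x + c^T x + lambda^T (A x - b)
Stationarity (grad_x L = 0): Q x + c + A^T lambda = 0.
Primal feasibility: A x = b.

This gives the KKT block system:
  [ Q   A^T ] [ x     ]   [-c ]
  [ A    0  ] [ lambda ] = [ b ]

Solving the linear system:
  x*      = (-1.5943, 0.217, -0.8396)
  lambda* = (0.8585)
  f(x*)   = -5.5519

x* = (-1.5943, 0.217, -0.8396), lambda* = (0.8585)


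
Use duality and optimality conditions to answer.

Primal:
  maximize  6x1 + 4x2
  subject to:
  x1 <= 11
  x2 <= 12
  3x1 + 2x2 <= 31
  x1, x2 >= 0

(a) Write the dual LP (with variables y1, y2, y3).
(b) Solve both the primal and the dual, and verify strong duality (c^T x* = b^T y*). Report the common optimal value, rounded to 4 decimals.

The standard primal-dual pair for 'max c^T x s.t. A x <= b, x >= 0' is:
  Dual:  min b^T y  s.t.  A^T y >= c,  y >= 0.

So the dual LP is:
  minimize  11y1 + 12y2 + 31y3
  subject to:
    y1 + 3y3 >= 6
    y2 + 2y3 >= 4
    y1, y2, y3 >= 0

Solving the primal: x* = (10.3333, 0).
  primal value c^T x* = 62.
Solving the dual: y* = (0, 0, 2).
  dual value b^T y* = 62.
Strong duality: c^T x* = b^T y*. Confirmed.

62


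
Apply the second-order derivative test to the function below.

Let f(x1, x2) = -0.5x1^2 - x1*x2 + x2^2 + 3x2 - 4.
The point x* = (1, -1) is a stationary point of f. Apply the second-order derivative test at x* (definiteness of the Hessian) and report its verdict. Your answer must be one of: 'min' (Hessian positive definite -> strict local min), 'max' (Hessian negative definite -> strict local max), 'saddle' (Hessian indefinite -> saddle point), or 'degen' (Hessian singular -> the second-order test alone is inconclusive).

Compute the Hessian H = grad^2 f:
  H = [[-1, -1], [-1, 2]]
Verify stationarity: grad f(x*) = H x* + g = (0, 0).
Eigenvalues of H: -1.3028, 2.3028.
Eigenvalues have mixed signs, so H is indefinite -> x* is a saddle point.

saddle


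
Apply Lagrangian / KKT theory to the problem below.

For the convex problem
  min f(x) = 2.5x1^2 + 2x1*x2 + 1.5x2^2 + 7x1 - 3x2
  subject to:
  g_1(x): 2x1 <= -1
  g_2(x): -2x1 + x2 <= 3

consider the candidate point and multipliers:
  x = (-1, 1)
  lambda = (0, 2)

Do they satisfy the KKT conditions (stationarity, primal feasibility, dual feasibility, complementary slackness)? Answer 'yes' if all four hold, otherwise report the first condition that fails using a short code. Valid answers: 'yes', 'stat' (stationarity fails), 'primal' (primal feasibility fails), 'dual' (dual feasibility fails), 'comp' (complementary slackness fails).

Gradient of f: grad f(x) = Q x + c = (4, -2)
Constraint values g_i(x) = a_i^T x - b_i:
  g_1((-1, 1)) = -1
  g_2((-1, 1)) = 0
Stationarity residual: grad f(x) + sum_i lambda_i a_i = (0, 0)
  -> stationarity OK
Primal feasibility (all g_i <= 0): OK
Dual feasibility (all lambda_i >= 0): OK
Complementary slackness (lambda_i * g_i(x) = 0 for all i): OK

Verdict: yes, KKT holds.

yes


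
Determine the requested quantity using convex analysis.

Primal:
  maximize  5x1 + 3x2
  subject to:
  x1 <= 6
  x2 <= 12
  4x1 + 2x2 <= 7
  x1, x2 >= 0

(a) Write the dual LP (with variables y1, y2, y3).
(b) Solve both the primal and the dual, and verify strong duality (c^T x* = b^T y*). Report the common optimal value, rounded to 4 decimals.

The standard primal-dual pair for 'max c^T x s.t. A x <= b, x >= 0' is:
  Dual:  min b^T y  s.t.  A^T y >= c,  y >= 0.

So the dual LP is:
  minimize  6y1 + 12y2 + 7y3
  subject to:
    y1 + 4y3 >= 5
    y2 + 2y3 >= 3
    y1, y2, y3 >= 0

Solving the primal: x* = (0, 3.5).
  primal value c^T x* = 10.5.
Solving the dual: y* = (0, 0, 1.5).
  dual value b^T y* = 10.5.
Strong duality: c^T x* = b^T y*. Confirmed.

10.5


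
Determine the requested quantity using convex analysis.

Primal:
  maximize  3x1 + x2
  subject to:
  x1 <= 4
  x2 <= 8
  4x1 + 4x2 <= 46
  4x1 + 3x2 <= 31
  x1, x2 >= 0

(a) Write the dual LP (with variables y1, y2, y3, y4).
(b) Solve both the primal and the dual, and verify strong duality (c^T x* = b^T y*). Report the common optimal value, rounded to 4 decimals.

The standard primal-dual pair for 'max c^T x s.t. A x <= b, x >= 0' is:
  Dual:  min b^T y  s.t.  A^T y >= c,  y >= 0.

So the dual LP is:
  minimize  4y1 + 8y2 + 46y3 + 31y4
  subject to:
    y1 + 4y3 + 4y4 >= 3
    y2 + 4y3 + 3y4 >= 1
    y1, y2, y3, y4 >= 0

Solving the primal: x* = (4, 5).
  primal value c^T x* = 17.
Solving the dual: y* = (1.6667, 0, 0, 0.3333).
  dual value b^T y* = 17.
Strong duality: c^T x* = b^T y*. Confirmed.

17


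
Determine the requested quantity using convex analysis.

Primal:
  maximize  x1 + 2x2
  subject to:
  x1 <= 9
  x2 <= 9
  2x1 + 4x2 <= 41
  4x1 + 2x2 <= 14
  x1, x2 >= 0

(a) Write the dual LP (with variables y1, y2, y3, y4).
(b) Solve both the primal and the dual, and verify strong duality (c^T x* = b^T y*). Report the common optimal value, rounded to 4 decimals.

The standard primal-dual pair for 'max c^T x s.t. A x <= b, x >= 0' is:
  Dual:  min b^T y  s.t.  A^T y >= c,  y >= 0.

So the dual LP is:
  minimize  9y1 + 9y2 + 41y3 + 14y4
  subject to:
    y1 + 2y3 + 4y4 >= 1
    y2 + 4y3 + 2y4 >= 2
    y1, y2, y3, y4 >= 0

Solving the primal: x* = (0, 7).
  primal value c^T x* = 14.
Solving the dual: y* = (0, 0, 0, 1).
  dual value b^T y* = 14.
Strong duality: c^T x* = b^T y*. Confirmed.

14


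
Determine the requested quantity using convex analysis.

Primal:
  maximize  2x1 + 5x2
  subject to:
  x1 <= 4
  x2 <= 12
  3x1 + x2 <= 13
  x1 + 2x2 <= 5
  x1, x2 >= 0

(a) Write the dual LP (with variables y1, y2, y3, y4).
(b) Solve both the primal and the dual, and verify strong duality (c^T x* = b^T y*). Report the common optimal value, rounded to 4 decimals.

The standard primal-dual pair for 'max c^T x s.t. A x <= b, x >= 0' is:
  Dual:  min b^T y  s.t.  A^T y >= c,  y >= 0.

So the dual LP is:
  minimize  4y1 + 12y2 + 13y3 + 5y4
  subject to:
    y1 + 3y3 + y4 >= 2
    y2 + y3 + 2y4 >= 5
    y1, y2, y3, y4 >= 0

Solving the primal: x* = (0, 2.5).
  primal value c^T x* = 12.5.
Solving the dual: y* = (0, 0, 0, 2.5).
  dual value b^T y* = 12.5.
Strong duality: c^T x* = b^T y*. Confirmed.

12.5


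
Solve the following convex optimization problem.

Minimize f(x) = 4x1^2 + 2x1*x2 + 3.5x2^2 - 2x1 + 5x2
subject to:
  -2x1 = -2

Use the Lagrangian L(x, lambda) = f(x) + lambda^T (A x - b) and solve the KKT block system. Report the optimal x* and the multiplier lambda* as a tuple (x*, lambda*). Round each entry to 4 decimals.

Form the Lagrangian:
  L(x, lambda) = (1/2) x^T Q x + c^T x + lambda^T (A x - b)
Stationarity (grad_x L = 0): Q x + c + A^T lambda = 0.
Primal feasibility: A x = b.

This gives the KKT block system:
  [ Q   A^T ] [ x     ]   [-c ]
  [ A    0  ] [ lambda ] = [ b ]

Solving the linear system:
  x*      = (1, -1)
  lambda* = (2)
  f(x*)   = -1.5

x* = (1, -1), lambda* = (2)


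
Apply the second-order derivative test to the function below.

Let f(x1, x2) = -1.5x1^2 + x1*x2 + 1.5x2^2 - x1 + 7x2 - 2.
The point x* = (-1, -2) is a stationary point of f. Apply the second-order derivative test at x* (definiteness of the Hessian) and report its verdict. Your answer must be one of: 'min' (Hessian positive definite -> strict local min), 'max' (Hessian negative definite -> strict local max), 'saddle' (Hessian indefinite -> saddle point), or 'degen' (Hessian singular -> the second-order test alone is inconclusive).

Compute the Hessian H = grad^2 f:
  H = [[-3, 1], [1, 3]]
Verify stationarity: grad f(x*) = H x* + g = (0, 0).
Eigenvalues of H: -3.1623, 3.1623.
Eigenvalues have mixed signs, so H is indefinite -> x* is a saddle point.

saddle


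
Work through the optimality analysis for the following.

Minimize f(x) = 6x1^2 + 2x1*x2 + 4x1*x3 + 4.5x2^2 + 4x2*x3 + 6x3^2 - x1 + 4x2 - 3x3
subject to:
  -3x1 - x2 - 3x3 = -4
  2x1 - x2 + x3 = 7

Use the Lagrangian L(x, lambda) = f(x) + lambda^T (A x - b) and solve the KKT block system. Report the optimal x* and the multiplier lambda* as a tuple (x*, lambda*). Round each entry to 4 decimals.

Form the Lagrangian:
  L(x, lambda) = (1/2) x^T Q x + c^T x + lambda^T (A x - b)
Stationarity (grad_x L = 0): Q x + c + A^T lambda = 0.
Primal feasibility: A x = b.

This gives the KKT block system:
  [ Q   A^T ] [ x     ]   [-c ]
  [ A    0  ] [ lambda ] = [ b ]

Solving the linear system:
  x*      = (1.5103, -3.1173, 0.8622)
  lambda* = (-4.1672, -13.4194)
  f(x*)   = 30.3504

x* = (1.5103, -3.1173, 0.8622), lambda* = (-4.1672, -13.4194)


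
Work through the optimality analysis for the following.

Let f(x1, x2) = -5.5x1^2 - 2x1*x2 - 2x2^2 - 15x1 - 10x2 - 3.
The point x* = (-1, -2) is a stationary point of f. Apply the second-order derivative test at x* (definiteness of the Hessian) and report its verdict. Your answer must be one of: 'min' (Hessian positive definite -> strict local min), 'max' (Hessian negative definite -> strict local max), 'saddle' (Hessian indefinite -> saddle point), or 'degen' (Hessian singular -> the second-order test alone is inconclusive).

Compute the Hessian H = grad^2 f:
  H = [[-11, -2], [-2, -4]]
Verify stationarity: grad f(x*) = H x* + g = (0, 0).
Eigenvalues of H: -11.5311, -3.4689.
Both eigenvalues < 0, so H is negative definite -> x* is a strict local max.

max


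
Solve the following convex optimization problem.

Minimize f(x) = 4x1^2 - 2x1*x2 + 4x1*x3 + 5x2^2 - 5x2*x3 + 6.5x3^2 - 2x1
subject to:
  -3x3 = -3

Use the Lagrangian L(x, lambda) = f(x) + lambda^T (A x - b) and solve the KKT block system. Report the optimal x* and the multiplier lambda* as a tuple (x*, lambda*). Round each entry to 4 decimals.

Form the Lagrangian:
  L(x, lambda) = (1/2) x^T Q x + c^T x + lambda^T (A x - b)
Stationarity (grad_x L = 0): Q x + c + A^T lambda = 0.
Primal feasibility: A x = b.

This gives the KKT block system:
  [ Q   A^T ] [ x     ]   [-c ]
  [ A    0  ] [ lambda ] = [ b ]

Solving the linear system:
  x*      = (-0.1316, 0.4737, 1)
  lambda* = (3.3684)
  f(x*)   = 5.1842

x* = (-0.1316, 0.4737, 1), lambda* = (3.3684)


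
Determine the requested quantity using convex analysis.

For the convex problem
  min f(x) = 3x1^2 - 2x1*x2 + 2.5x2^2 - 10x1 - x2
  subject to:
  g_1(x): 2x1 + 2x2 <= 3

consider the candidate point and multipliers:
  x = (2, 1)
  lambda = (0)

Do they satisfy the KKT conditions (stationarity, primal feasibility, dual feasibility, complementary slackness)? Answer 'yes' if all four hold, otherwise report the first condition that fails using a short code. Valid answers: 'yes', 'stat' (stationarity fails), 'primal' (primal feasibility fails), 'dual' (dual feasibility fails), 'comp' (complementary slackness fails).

Gradient of f: grad f(x) = Q x + c = (0, 0)
Constraint values g_i(x) = a_i^T x - b_i:
  g_1((2, 1)) = 3
Stationarity residual: grad f(x) + sum_i lambda_i a_i = (0, 0)
  -> stationarity OK
Primal feasibility (all g_i <= 0): FAILS
Dual feasibility (all lambda_i >= 0): OK
Complementary slackness (lambda_i * g_i(x) = 0 for all i): OK

Verdict: the first failing condition is primal_feasibility -> primal.

primal


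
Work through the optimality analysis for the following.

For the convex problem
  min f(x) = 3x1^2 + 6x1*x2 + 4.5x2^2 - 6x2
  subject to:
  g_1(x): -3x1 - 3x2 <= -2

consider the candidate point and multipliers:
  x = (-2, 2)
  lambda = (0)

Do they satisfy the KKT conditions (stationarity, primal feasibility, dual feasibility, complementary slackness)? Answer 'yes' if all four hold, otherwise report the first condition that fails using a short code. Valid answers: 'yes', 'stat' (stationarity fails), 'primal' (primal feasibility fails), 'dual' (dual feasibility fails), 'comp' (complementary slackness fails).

Gradient of f: grad f(x) = Q x + c = (0, 0)
Constraint values g_i(x) = a_i^T x - b_i:
  g_1((-2, 2)) = 2
Stationarity residual: grad f(x) + sum_i lambda_i a_i = (0, 0)
  -> stationarity OK
Primal feasibility (all g_i <= 0): FAILS
Dual feasibility (all lambda_i >= 0): OK
Complementary slackness (lambda_i * g_i(x) = 0 for all i): OK

Verdict: the first failing condition is primal_feasibility -> primal.

primal


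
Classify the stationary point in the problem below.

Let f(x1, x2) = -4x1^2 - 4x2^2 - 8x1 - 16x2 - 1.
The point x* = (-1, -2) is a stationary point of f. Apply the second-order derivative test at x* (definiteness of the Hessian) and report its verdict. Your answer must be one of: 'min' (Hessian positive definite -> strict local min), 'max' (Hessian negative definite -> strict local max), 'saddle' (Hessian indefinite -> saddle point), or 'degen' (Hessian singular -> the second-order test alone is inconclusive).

Compute the Hessian H = grad^2 f:
  H = [[-8, 0], [0, -8]]
Verify stationarity: grad f(x*) = H x* + g = (0, 0).
Eigenvalues of H: -8, -8.
Both eigenvalues < 0, so H is negative definite -> x* is a strict local max.

max


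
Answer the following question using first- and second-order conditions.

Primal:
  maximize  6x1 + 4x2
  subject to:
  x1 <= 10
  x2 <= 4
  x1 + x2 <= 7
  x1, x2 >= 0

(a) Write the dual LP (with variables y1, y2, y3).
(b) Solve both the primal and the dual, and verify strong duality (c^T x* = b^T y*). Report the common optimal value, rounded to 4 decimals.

The standard primal-dual pair for 'max c^T x s.t. A x <= b, x >= 0' is:
  Dual:  min b^T y  s.t.  A^T y >= c,  y >= 0.

So the dual LP is:
  minimize  10y1 + 4y2 + 7y3
  subject to:
    y1 + y3 >= 6
    y2 + y3 >= 4
    y1, y2, y3 >= 0

Solving the primal: x* = (7, 0).
  primal value c^T x* = 42.
Solving the dual: y* = (0, 0, 6).
  dual value b^T y* = 42.
Strong duality: c^T x* = b^T y*. Confirmed.

42


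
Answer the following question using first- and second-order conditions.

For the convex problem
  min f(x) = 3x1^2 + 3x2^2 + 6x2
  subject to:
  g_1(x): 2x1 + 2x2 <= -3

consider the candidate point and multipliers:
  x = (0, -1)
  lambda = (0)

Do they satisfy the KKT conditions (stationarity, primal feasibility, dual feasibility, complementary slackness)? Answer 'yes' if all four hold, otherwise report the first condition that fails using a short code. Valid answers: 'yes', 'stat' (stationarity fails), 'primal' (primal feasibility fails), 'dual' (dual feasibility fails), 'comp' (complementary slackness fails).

Gradient of f: grad f(x) = Q x + c = (0, 0)
Constraint values g_i(x) = a_i^T x - b_i:
  g_1((0, -1)) = 1
Stationarity residual: grad f(x) + sum_i lambda_i a_i = (0, 0)
  -> stationarity OK
Primal feasibility (all g_i <= 0): FAILS
Dual feasibility (all lambda_i >= 0): OK
Complementary slackness (lambda_i * g_i(x) = 0 for all i): OK

Verdict: the first failing condition is primal_feasibility -> primal.

primal


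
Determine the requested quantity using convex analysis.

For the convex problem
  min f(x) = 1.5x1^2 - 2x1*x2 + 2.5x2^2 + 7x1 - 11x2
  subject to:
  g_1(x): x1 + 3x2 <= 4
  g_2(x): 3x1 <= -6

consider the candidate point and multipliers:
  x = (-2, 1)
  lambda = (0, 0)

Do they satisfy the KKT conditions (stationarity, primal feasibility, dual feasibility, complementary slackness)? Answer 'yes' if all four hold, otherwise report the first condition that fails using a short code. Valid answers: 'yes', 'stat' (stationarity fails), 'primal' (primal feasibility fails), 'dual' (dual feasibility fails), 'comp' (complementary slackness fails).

Gradient of f: grad f(x) = Q x + c = (-1, -2)
Constraint values g_i(x) = a_i^T x - b_i:
  g_1((-2, 1)) = -3
  g_2((-2, 1)) = 0
Stationarity residual: grad f(x) + sum_i lambda_i a_i = (-1, -2)
  -> stationarity FAILS
Primal feasibility (all g_i <= 0): OK
Dual feasibility (all lambda_i >= 0): OK
Complementary slackness (lambda_i * g_i(x) = 0 for all i): OK

Verdict: the first failing condition is stationarity -> stat.

stat


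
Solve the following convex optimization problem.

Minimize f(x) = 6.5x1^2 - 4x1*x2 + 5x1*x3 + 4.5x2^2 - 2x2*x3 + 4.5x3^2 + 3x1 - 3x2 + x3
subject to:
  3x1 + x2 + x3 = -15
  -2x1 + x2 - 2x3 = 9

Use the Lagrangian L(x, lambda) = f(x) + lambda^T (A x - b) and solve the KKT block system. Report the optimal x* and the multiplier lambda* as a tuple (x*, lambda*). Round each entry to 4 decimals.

Form the Lagrangian:
  L(x, lambda) = (1/2) x^T Q x + c^T x + lambda^T (A x - b)
Stationarity (grad_x L = 0): Q x + c + A^T lambda = 0.
Primal feasibility: A x = b.

This gives the KKT block system:
  [ Q   A^T ] [ x     ]   [-c ]
  [ A    0  ] [ lambda ] = [ b ]

Solving the linear system:
  x*      = (-3.9034, -1.7955, -1.4943)
  lambda* = (9.8295, -9.2727)
  f(x*)   = 111.5398

x* = (-3.9034, -1.7955, -1.4943), lambda* = (9.8295, -9.2727)


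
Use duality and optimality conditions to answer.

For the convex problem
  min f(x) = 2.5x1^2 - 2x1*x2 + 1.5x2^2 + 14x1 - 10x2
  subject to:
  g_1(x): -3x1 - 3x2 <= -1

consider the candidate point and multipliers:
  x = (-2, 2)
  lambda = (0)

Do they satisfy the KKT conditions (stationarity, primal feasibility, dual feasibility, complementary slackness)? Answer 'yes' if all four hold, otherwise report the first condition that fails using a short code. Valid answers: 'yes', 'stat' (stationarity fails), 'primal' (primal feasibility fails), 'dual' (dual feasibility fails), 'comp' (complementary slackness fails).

Gradient of f: grad f(x) = Q x + c = (0, 0)
Constraint values g_i(x) = a_i^T x - b_i:
  g_1((-2, 2)) = 1
Stationarity residual: grad f(x) + sum_i lambda_i a_i = (0, 0)
  -> stationarity OK
Primal feasibility (all g_i <= 0): FAILS
Dual feasibility (all lambda_i >= 0): OK
Complementary slackness (lambda_i * g_i(x) = 0 for all i): OK

Verdict: the first failing condition is primal_feasibility -> primal.

primal


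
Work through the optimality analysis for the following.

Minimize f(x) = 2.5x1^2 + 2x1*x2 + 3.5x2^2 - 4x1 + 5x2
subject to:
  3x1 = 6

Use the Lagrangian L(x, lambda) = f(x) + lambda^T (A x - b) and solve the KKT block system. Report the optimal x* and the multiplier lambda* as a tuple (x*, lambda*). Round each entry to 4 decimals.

Form the Lagrangian:
  L(x, lambda) = (1/2) x^T Q x + c^T x + lambda^T (A x - b)
Stationarity (grad_x L = 0): Q x + c + A^T lambda = 0.
Primal feasibility: A x = b.

This gives the KKT block system:
  [ Q   A^T ] [ x     ]   [-c ]
  [ A    0  ] [ lambda ] = [ b ]

Solving the linear system:
  x*      = (2, -1.2857)
  lambda* = (-1.1429)
  f(x*)   = -3.7857

x* = (2, -1.2857), lambda* = (-1.1429)


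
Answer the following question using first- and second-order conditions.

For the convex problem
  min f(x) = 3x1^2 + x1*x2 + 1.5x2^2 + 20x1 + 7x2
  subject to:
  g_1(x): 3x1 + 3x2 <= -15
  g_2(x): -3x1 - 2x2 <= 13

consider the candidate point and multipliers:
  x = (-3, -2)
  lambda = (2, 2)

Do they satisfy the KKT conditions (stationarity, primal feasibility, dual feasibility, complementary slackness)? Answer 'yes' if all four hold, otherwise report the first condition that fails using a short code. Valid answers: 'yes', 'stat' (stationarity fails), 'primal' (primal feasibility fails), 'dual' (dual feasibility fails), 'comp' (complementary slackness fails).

Gradient of f: grad f(x) = Q x + c = (0, -2)
Constraint values g_i(x) = a_i^T x - b_i:
  g_1((-3, -2)) = 0
  g_2((-3, -2)) = 0
Stationarity residual: grad f(x) + sum_i lambda_i a_i = (0, 0)
  -> stationarity OK
Primal feasibility (all g_i <= 0): OK
Dual feasibility (all lambda_i >= 0): OK
Complementary slackness (lambda_i * g_i(x) = 0 for all i): OK

Verdict: yes, KKT holds.

yes


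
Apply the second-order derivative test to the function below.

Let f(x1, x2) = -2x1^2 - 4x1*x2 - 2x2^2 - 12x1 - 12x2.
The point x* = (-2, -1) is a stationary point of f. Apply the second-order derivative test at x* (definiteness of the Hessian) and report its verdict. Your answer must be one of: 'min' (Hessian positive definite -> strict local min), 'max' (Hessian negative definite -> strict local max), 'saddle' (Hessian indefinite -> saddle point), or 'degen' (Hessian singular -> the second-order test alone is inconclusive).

Compute the Hessian H = grad^2 f:
  H = [[-4, -4], [-4, -4]]
Verify stationarity: grad f(x*) = H x* + g = (0, 0).
Eigenvalues of H: -8, 0.
H has a zero eigenvalue (singular; negative semidefinite but not definite), so H is neither positive definite, negative definite, nor indefinite. The second-order test alone is inconclusive -> degen.
(Indeed, f is constant along the null direction of H through x*, so x* is not a strict local extremum.)

degen


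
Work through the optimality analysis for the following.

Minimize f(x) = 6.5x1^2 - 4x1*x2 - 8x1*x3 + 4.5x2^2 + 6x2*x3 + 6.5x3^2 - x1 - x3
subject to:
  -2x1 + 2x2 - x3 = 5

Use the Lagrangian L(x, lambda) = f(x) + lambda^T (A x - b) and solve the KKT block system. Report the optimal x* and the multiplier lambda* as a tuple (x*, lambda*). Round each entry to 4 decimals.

Form the Lagrangian:
  L(x, lambda) = (1/2) x^T Q x + c^T x + lambda^T (A x - b)
Stationarity (grad_x L = 0): Q x + c + A^T lambda = 0.
Primal feasibility: A x = b.

This gives the KKT block system:
  [ Q   A^T ] [ x     ]   [-c ]
  [ A    0  ] [ lambda ] = [ b ]

Solving the linear system:
  x*      = (-0.7796, 1.1354, -1.1699)
  lambda* = (-3.159)
  f(x*)   = 8.8722

x* = (-0.7796, 1.1354, -1.1699), lambda* = (-3.159)


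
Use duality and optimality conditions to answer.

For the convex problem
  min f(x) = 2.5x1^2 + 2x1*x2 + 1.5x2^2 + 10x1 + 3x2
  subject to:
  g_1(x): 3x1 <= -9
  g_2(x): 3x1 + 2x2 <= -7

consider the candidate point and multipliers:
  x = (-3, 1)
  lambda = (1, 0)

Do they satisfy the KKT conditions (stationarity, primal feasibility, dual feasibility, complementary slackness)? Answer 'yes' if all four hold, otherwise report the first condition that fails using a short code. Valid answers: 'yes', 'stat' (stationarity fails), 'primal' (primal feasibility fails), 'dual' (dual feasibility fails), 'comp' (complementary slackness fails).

Gradient of f: grad f(x) = Q x + c = (-3, 0)
Constraint values g_i(x) = a_i^T x - b_i:
  g_1((-3, 1)) = 0
  g_2((-3, 1)) = 0
Stationarity residual: grad f(x) + sum_i lambda_i a_i = (0, 0)
  -> stationarity OK
Primal feasibility (all g_i <= 0): OK
Dual feasibility (all lambda_i >= 0): OK
Complementary slackness (lambda_i * g_i(x) = 0 for all i): OK

Verdict: yes, KKT holds.

yes


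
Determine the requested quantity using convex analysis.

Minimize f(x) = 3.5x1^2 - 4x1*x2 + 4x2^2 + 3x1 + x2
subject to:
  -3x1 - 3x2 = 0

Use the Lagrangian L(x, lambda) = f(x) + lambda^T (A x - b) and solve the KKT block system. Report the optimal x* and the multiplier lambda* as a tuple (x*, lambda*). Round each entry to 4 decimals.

Form the Lagrangian:
  L(x, lambda) = (1/2) x^T Q x + c^T x + lambda^T (A x - b)
Stationarity (grad_x L = 0): Q x + c + A^T lambda = 0.
Primal feasibility: A x = b.

This gives the KKT block system:
  [ Q   A^T ] [ x     ]   [-c ]
  [ A    0  ] [ lambda ] = [ b ]

Solving the linear system:
  x*      = (-0.087, 0.087)
  lambda* = (0.6812)
  f(x*)   = -0.087

x* = (-0.087, 0.087), lambda* = (0.6812)
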